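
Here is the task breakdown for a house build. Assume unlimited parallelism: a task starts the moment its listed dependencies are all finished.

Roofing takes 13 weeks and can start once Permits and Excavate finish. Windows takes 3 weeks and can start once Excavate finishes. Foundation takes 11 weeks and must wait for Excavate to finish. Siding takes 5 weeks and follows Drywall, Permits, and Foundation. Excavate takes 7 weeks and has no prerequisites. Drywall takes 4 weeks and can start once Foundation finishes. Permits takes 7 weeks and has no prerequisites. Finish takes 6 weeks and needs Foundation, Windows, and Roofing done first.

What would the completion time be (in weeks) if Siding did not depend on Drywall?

Original critical path: Excavate→Foundation→Drywall→Siding = 7+11+4+5 = 27 ⇒ 27 weeks.
Without Drywall→Siding, Siding's earliest start moves from 22 to 18.
After: Permits→Roofing→Finish = 7+13+6 = 26 → 26 weeks.

26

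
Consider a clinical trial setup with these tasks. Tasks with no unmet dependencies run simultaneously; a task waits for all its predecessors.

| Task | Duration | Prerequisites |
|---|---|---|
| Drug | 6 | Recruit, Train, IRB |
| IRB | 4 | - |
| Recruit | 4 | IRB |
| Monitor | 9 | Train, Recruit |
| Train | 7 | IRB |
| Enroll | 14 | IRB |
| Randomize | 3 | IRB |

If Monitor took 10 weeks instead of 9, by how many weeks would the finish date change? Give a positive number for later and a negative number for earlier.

The binding path is IRB→Train→Monitor = 4+7+9 = 20; finish at 20 weeks.
Since Monitor is critical, the +1 change carries straight to that chain (now 21 weeks).
That remains the longest chain; total 21 weeks.
Change in finish: 21 − 20 = +1 weeks.

1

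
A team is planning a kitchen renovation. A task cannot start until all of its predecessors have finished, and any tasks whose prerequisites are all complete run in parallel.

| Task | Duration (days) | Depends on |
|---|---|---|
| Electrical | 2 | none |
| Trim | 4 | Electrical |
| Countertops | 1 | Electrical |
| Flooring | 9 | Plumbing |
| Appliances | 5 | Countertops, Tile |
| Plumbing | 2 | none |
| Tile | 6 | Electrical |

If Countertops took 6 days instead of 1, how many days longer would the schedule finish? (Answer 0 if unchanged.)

Actual critical path: Electrical→Tile→Appliances = 2+6+5 = 13 ⇒ 13 days.
Countertops has 5 days of float (longest path through it is 8).
The binding chain switches to Electrical→Countertops→Appliances = 2+6+5 = 13; finish 13 days.
Change in finish: 13 − 13 = +0 days.

0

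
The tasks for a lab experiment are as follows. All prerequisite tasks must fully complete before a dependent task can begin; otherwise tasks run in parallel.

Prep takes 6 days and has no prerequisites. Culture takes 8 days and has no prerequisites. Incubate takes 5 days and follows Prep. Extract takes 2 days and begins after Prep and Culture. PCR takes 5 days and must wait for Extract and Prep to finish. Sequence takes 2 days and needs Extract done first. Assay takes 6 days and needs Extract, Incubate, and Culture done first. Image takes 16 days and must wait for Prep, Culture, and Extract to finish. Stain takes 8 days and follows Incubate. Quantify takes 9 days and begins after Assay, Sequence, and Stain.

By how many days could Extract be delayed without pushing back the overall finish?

The longest chain is Prep→Incubate→Stain→Quantify = 6+5+8+9 = 28; overall finish 28 days.
The longest chain containing Extract totals 26 days.
So Extract can slip 12 − 10 = 2 days.

2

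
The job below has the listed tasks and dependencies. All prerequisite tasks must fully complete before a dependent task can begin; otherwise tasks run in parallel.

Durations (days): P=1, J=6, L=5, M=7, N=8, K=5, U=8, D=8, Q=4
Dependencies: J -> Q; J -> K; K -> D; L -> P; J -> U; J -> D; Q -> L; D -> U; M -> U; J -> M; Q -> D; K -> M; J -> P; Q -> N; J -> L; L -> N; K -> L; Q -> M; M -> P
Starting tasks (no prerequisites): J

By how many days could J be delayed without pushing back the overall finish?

The longest chain is J→K→D→U = 6+5+8+8 = 27; overall finish 27 days.
J finishes as early as 6 and must finish by 6.
So J can slip 6 − 6 = 0 days.

0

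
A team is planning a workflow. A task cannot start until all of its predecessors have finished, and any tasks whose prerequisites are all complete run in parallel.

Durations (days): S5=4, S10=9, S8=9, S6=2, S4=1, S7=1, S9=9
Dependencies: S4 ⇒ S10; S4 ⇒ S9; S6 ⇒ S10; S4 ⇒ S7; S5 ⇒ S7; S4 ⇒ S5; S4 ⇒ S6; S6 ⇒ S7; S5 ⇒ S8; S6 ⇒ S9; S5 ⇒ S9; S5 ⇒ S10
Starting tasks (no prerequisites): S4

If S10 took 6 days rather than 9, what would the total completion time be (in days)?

14

Baseline: S4→S5→S10 = 1+4+9 = 14 → 14 days.
S10 is on the critical path; changing it to 6 makes that path 11 days.
New critical path: S4→S5→S8 = 1+4+9 = 14 ⇒ 14 days.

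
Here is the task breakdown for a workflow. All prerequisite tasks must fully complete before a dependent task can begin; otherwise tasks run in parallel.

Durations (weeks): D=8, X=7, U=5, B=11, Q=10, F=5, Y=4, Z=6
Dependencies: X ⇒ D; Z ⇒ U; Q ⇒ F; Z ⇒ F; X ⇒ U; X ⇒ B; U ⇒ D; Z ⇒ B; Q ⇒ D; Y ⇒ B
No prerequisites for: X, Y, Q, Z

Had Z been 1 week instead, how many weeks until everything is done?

Actual critical path: X→U→D = 7+5+8 = 20 ⇒ 20 weeks.
Z has 1 week of float (longest path through it is 19).
The critical path is still X→U→D; finish is now 20 weeks.

20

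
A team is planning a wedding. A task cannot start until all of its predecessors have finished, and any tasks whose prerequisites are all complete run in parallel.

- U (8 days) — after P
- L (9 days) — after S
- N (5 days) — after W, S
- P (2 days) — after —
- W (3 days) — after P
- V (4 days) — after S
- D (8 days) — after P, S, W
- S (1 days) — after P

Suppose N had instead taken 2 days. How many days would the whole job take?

13

Baseline: P→W→D = 2+3+8 = 13 → 13 days.
N has 3 days of float (longest path through it is 10).
The critical path is still P→W→D; finish is now 13 days.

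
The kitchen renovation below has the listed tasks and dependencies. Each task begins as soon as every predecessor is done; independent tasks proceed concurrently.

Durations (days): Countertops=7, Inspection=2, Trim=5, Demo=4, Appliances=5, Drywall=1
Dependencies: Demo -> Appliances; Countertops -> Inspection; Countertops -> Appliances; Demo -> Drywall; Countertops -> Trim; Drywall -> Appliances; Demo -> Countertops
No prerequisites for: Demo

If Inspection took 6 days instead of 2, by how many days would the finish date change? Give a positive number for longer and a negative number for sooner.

1

The binding path is Demo→Countertops→Appliances = 4+7+5 = 16; finish at 16 days.
The longest path through Inspection is only 13 days, so Inspection has float 3.
Now Demo→Countertops→Inspection = 4+7+6 = 17 is longest, so the finish becomes 17 days.
Change in finish: 17 − 16 = +1 days.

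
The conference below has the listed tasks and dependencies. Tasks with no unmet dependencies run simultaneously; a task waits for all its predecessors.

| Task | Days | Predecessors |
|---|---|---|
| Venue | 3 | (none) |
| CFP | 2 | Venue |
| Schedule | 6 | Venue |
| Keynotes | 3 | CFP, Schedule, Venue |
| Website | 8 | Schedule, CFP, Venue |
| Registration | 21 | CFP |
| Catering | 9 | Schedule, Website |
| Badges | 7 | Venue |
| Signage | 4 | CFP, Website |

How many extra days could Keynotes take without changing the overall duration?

Venue→CFP→Registration = 3+2+21 = 26 sets the makespan at 26 days.
Longest path through Keynotes: 12 days (earliest finish 12, latest finish 26).
Slack of Keynotes = 23 − 9 = 14 days.

14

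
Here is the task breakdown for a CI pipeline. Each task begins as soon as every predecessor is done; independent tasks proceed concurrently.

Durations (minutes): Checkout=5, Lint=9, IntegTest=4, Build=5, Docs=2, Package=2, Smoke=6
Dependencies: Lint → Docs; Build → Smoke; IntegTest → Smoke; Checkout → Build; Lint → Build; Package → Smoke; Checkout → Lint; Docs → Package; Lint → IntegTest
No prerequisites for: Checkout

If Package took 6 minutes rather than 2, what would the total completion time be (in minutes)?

Critical path before the change: Checkout→Lint→Build→Smoke = 5+9+5+6 = 25 giving 25 minutes.
Package is off the critical path — its longest chain is 24 minutes, giving 1 of slack.
The binding chain switches to Checkout→Lint→Docs→Package→Smoke = 5+9+2+6+6 = 28; finish 28 minutes.

28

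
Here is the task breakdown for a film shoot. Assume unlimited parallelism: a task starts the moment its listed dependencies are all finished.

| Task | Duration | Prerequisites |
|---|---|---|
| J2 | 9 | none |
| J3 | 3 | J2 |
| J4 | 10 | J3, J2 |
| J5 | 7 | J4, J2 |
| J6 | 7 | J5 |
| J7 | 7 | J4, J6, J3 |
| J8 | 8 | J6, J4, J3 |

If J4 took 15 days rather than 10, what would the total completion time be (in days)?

The binding path is J2→J3→J4→J5→J6→J8 = 9+3+10+7+7+8 = 44; finish at 44 days.
J4 lies on that path, so at 15 days the path becomes 49 days.
That remains the longest chain; total 49 days.

49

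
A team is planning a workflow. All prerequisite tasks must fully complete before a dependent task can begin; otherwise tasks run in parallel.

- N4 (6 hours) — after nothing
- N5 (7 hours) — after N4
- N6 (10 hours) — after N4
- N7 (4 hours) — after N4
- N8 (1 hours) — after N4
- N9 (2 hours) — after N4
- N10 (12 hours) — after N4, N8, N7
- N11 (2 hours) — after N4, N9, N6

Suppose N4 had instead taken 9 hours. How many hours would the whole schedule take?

Critical path before the change: N4→N7→N10 = 6+4+12 = 22 giving 22 hours.
N4 is on the critical path; changing it to 9 makes that path 25 hours.
The critical path is still N4→N7→N10; finish is now 25 hours.

25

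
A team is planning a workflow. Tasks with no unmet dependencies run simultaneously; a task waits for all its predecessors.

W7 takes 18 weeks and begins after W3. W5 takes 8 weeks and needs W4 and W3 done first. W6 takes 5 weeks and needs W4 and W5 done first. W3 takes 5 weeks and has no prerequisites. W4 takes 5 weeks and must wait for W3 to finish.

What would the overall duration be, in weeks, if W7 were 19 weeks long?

Actual critical path: W3→W7 = 5+18 = 23 ⇒ 23 weeks.
W7 is on the critical path; changing it to 19 makes that path 24 weeks.
The critical path is still W3→W7; finish is now 24 weeks.

24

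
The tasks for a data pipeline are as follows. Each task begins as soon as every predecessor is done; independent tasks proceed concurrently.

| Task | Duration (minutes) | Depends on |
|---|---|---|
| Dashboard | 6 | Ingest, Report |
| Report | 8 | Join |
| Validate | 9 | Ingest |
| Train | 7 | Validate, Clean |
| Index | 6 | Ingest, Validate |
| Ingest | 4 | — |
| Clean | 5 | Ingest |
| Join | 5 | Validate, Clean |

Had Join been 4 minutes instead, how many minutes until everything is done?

31

As given, the longest chain is Ingest→Validate→Join→Report→Dashboard = 4+9+5+8+6 = 32, so the finish is 32 minutes.
Since Join is critical, the -1 change carries straight to that chain (now 31 minutes).
No other chain overtakes it, so the finish is 31 minutes.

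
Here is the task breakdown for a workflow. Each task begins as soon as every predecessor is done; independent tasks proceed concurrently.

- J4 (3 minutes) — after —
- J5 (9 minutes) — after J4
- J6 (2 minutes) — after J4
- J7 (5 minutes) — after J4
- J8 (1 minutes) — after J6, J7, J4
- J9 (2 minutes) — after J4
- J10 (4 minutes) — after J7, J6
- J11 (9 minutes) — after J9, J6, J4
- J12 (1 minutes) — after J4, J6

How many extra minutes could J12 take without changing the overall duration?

8

The longest chain is J4→J6→J11 = 3+2+9 = 14; overall finish 14 minutes.
The longest chain containing J12 totals 6 minutes.
So J12 can slip 14 − 6 = 8 minutes.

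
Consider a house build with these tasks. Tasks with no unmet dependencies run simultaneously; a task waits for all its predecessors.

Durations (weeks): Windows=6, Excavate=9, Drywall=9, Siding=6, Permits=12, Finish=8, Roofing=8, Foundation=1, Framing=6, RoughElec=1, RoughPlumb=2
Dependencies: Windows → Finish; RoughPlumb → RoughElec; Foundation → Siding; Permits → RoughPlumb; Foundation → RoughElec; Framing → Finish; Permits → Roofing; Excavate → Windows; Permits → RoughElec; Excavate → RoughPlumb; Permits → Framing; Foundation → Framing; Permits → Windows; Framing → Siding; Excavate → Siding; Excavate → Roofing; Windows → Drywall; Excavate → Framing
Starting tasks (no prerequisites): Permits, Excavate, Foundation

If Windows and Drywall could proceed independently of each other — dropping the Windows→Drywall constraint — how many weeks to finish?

Original critical path: Permits→Windows→Drywall = 12+6+9 = 27 ⇒ 27 weeks.
Without Windows→Drywall, Drywall's earliest start moves from 18 to 0.
The longest chain is now Permits→Framing→Finish = 12+6+8 = 26, so the house build takes 26 weeks.

26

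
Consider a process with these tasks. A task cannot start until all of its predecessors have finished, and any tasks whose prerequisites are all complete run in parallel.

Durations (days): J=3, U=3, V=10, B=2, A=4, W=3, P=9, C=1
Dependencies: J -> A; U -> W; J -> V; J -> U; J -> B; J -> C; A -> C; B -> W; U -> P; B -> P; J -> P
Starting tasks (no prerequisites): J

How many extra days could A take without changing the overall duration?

The longest chain is J→U→P = 3+3+9 = 15; overall finish 15 days.
Longest path through A: 8 days (earliest finish 7, latest finish 14).
So A can slip 14 − 7 = 7 days.

7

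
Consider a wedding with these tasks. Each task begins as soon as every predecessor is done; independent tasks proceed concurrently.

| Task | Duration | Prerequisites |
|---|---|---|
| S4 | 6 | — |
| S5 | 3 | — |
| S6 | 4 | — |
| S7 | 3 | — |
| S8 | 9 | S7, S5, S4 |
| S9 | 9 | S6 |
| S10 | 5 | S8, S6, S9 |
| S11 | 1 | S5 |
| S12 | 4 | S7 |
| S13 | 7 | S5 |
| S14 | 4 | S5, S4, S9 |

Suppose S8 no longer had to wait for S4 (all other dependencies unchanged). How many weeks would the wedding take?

18

Original critical path: S4→S8→S10 = 6+9+5 = 20 ⇒ 20 weeks.
Without S4→S8, S8's earliest start moves from 6 to 3.
The longest chain is now S6→S9→S10 = 4+9+5 = 18, so the wedding takes 18 weeks.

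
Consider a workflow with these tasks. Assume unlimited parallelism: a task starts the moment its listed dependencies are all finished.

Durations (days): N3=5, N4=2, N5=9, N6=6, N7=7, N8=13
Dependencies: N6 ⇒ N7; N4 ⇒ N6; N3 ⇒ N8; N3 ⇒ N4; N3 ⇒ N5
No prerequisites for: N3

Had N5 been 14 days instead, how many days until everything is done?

The binding path is N3→N4→N6→N7 = 5+2+6+7 = 20; finish at 20 days.
The longest path through N5 is only 14 days, so N5 has float 6.
No other chain overtakes it, so the finish is 20 days.

20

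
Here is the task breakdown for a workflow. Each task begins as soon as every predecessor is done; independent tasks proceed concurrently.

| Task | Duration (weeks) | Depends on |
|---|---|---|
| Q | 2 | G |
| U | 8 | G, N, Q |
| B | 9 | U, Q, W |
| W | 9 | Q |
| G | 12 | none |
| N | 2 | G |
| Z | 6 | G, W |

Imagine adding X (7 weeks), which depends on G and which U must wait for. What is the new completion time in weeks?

Originally the job takes 32 weeks.
With X inserted, U now waits for max(G, N, Q, X).
New critical path: G→X→U→B = 12+7+8+9 = 36 ⇒ 36 weeks.

36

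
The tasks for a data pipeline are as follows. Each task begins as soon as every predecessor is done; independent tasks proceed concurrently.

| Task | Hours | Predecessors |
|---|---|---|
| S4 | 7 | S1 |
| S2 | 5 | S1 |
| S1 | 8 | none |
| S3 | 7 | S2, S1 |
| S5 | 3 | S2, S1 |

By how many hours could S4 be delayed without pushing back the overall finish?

5

The longest chain is S1→S2→S3 = 8+5+7 = 20; overall finish 20 hours.
S4 finishes as early as 15 and must finish by 20.
Float = 20 − 15 = 5.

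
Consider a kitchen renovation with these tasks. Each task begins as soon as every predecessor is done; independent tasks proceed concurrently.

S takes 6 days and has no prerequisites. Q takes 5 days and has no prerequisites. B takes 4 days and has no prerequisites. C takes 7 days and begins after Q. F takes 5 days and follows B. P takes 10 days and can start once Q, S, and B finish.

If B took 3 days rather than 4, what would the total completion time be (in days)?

Critical path before the change: S→P = 6+10 = 16 giving 16 days.
The longest path through B is only 14 days, so B has float 2.
The critical path is still S→P; finish is now 16 days.

16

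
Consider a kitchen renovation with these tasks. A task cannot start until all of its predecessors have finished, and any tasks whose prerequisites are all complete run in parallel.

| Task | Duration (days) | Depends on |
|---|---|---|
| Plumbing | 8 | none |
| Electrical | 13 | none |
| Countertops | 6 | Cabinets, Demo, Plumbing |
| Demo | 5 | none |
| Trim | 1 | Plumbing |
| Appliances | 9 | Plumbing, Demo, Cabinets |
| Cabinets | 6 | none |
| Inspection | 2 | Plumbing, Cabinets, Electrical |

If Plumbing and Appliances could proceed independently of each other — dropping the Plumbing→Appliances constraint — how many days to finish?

15

Original critical path: Plumbing→Appliances = 8+9 = 17 ⇒ 17 days.
Without Plumbing→Appliances, Appliances's earliest start moves from 8 to 6.
The longest chain is now Electrical→Inspection = 13+2 = 15, so the schedule takes 15 days.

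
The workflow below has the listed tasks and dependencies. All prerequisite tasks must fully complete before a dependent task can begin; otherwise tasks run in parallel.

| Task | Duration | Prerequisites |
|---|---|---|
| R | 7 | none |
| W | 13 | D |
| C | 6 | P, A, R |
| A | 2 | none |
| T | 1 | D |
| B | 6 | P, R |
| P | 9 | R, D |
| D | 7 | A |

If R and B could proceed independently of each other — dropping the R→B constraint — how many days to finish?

Before: longest chain A→D→P→B = 2+7+9+6 = 24, finish 24.
Dropping R→B doesn't change B's earliest start (18); another predecessor still binds.
After: A→D→P→B = 2+7+9+6 = 24 → 24 days.

24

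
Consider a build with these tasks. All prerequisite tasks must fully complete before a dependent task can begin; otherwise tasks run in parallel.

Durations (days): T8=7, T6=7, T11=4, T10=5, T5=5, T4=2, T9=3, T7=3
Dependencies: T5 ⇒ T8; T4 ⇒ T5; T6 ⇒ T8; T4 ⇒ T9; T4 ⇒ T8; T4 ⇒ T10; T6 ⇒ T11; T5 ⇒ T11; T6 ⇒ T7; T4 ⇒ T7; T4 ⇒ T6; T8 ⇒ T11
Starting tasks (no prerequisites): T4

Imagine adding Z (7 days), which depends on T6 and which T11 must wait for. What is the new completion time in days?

20

Originally the plan takes 20 days.
With Z inserted, T11 now waits for max(T5, T6, T8, Z).
New critical path: T4→T6→Z→T11 = 2+7+7+4 = 20 ⇒ 20 days.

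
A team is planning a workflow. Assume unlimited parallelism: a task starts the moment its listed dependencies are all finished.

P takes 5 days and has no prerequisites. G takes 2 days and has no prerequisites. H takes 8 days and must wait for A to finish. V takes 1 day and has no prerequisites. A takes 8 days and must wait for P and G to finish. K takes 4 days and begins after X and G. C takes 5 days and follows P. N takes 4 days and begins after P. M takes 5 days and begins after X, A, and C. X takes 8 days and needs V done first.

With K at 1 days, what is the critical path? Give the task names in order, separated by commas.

P, A, H

The binding path is P→A→H = 5+8+8 = 21; finish at 21 days.
K is off the critical path — its longest chain is 13 days, giving 8 of slack.
No other chain overtakes it, so the finish is 21 days.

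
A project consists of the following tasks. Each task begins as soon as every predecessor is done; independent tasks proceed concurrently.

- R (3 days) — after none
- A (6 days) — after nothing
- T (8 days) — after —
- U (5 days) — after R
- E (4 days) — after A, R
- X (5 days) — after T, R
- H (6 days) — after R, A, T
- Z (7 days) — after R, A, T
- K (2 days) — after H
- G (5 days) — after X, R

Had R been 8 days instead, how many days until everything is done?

18

The binding path is T→X→G = 8+5+5 = 18; finish at 18 days.
The longest path through R is only 13 days, so R has float 5.
The binding chain switches to R→X→G = 8+5+5 = 18; finish 18 days.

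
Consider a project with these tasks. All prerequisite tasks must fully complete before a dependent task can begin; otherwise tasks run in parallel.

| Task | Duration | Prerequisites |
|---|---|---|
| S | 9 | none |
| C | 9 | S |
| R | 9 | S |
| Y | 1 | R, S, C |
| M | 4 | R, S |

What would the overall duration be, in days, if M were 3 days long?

21

Actual critical path: S→R→M = 9+9+4 = 22 ⇒ 22 days.
M is on the critical path; changing it to 3 makes that path 21 days.
The critical path is still S→R→M; finish is now 21 days.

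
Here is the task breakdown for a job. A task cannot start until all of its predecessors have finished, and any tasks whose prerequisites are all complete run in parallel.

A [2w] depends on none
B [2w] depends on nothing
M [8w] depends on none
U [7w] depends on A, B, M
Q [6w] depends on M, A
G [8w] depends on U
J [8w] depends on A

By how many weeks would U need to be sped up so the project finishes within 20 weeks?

3

Current finish: 23 weeks; target: 20.
U is on every critical path, so each week cut from U cuts the finish by one (this holds down to a finish of 17).
Need 23 − 20 = 3 weeks off U → U becomes 4 weeks, finish becomes 20.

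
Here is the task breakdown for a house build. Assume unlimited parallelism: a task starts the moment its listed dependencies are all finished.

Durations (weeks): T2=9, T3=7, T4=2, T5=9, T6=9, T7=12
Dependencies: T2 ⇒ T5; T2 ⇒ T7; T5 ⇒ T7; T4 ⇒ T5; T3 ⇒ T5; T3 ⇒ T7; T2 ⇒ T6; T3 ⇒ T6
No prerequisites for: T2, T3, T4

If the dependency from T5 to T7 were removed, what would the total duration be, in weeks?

Before: longest chain T2→T5→T7 = 9+9+12 = 30, finish 30.
Without T5→T7, T7's earliest start moves from 18 to 9.
The longest chain is now T2→T7 = 9+12 = 21, so the schedule takes 21 weeks.

21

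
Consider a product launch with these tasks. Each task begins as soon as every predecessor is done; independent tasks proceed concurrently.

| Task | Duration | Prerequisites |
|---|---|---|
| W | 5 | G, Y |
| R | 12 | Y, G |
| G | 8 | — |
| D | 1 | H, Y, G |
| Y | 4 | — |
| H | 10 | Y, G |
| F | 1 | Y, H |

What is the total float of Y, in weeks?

G→R = 8+12 = 20 sets the makespan at 20 weeks.
The longest chain containing Y totals 16 weeks.
Float = 20 − 16 = 4.

4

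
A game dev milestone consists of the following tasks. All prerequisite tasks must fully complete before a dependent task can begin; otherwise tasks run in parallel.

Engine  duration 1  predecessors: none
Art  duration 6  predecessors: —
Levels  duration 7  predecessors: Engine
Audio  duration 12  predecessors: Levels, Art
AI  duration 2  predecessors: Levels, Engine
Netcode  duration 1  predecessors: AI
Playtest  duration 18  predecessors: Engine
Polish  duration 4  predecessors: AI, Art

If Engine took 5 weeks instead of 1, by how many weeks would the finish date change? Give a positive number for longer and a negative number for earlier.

4

Critical path before the change: Engine→Levels→Audio = 1+7+12 = 20 giving 20 weeks.
Engine lies on that path, so at 5 weeks the path becomes 24 weeks.
The critical path is still Engine→Levels→Audio; finish is now 24 weeks.
Change in finish: 24 − 20 = +4 weeks.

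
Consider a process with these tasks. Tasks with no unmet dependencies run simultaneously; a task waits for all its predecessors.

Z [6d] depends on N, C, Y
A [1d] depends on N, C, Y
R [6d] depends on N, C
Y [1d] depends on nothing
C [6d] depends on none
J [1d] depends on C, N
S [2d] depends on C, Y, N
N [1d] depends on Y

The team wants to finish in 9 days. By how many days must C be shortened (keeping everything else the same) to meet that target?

Current finish: 12 days; target: 9.
C is on every critical path, so each day cut from C cuts the finish by one (this holds down to a finish of 8).
Need 12 − 9 = 3 days off C → C becomes 3 days, finish becomes 9.

3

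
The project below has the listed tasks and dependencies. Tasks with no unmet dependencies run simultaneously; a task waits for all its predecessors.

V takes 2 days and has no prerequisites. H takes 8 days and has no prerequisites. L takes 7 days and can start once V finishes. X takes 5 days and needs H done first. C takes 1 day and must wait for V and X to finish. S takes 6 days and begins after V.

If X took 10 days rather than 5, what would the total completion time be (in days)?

19

As given, the longest chain is H→X→C = 8+5+1 = 14, so the finish is 14 days.
Since X is critical, the +5 change carries straight to that chain (now 19 days).
The critical path is still H→X→C; finish is now 19 days.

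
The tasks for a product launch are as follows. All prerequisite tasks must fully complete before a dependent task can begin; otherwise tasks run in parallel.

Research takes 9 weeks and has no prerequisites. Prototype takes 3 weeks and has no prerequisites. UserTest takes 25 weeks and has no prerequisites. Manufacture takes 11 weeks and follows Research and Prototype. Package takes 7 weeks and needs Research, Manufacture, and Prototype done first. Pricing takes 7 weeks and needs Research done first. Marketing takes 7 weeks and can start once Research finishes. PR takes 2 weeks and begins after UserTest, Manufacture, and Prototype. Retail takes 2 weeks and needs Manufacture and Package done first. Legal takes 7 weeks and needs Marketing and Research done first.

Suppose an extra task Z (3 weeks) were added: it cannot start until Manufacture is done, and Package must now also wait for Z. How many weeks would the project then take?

Originally the project takes 29 weeks.
With Z inserted, Package now waits for max(Research, Manufacture, Prototype, Z).
New critical path: Research→Manufacture→Z→Package→Retail = 9+11+3+7+2 = 32 ⇒ 32 weeks.

32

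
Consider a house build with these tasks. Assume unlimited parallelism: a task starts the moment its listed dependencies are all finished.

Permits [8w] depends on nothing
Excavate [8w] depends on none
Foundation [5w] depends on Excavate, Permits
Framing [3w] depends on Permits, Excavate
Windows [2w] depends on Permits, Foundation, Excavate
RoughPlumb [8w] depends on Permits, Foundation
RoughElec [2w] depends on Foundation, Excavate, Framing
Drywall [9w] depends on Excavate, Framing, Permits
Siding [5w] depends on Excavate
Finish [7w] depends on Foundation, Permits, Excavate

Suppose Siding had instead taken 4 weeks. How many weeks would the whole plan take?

Actual critical path: Permits→Foundation→RoughPlumb = 8+5+8 = 21 ⇒ 21 weeks.
Siding is off the critical path — its longest chain is 13 weeks, giving 8 of slack.
That remains the longest chain; total 21 weeks.

21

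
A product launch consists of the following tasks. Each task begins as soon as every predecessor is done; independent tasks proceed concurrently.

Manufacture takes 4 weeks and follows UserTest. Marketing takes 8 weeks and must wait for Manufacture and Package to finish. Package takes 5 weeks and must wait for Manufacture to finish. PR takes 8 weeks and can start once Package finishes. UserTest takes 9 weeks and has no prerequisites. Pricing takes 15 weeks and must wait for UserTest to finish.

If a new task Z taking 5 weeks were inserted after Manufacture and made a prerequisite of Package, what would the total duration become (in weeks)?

Originally the project takes 26 weeks.
With Z inserted, Package now waits for max(Manufacture, Z).
New critical path: UserTest→Manufacture→Z→Package→Marketing = 9+4+5+5+8 = 31 ⇒ 31 weeks.

31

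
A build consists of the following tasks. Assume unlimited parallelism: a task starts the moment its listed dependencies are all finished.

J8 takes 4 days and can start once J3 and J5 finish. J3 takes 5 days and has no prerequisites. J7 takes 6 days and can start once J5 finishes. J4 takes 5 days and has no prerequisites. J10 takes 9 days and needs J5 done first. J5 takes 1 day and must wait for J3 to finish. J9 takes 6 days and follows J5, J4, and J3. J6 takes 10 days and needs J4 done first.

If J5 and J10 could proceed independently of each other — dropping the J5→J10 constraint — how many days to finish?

With the dependency in place, J3→J5→J10 = 5+1+9 = 15 sets the finish at 15 days.
Without J5→J10, J10's earliest start moves from 6 to 0.
After: J4→J6 = 5+10 = 15 → 15 days.

15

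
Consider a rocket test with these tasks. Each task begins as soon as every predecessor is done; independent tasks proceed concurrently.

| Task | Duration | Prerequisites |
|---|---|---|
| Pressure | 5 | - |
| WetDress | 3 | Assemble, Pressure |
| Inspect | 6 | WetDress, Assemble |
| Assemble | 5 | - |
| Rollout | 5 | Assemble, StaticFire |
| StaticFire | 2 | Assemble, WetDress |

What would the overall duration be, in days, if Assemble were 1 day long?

Baseline: Assemble→WetDress→StaticFire→Rollout = 5+3+2+5 = 15 → 15 days.
Assemble is on the critical path; changing it to 1 makes that path 11 days.
The binding chain switches to Pressure→WetDress→StaticFire→Rollout = 5+3+2+5 = 15; finish 15 days.

15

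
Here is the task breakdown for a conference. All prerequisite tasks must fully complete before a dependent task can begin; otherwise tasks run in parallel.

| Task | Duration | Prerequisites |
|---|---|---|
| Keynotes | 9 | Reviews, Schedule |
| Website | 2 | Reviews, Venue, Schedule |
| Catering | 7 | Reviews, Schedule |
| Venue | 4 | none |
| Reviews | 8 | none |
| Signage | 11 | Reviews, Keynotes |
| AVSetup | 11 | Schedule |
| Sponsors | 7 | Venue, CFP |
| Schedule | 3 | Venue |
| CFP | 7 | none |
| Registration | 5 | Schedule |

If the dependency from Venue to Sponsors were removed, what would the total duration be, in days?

28

With the dependency in place, Reviews→Keynotes→Signage = 8+9+11 = 28 sets the finish at 28 days.
Dropping Venue→Sponsors doesn't change Sponsors's earliest start (7); another predecessor still binds.
After: Reviews→Keynotes→Signage = 8+9+11 = 28 → 28 days.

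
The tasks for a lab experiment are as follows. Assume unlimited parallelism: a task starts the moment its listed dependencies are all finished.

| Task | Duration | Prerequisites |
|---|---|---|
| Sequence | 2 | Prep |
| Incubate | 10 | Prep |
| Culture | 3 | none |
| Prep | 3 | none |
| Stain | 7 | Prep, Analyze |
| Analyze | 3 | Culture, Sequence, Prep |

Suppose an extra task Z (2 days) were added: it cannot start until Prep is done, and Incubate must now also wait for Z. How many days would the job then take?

15

Originally the job takes 15 days.
With Z inserted, Incubate now waits for max(Prep, Z).
New critical path: Prep→Z→Incubate = 3+2+10 = 15 ⇒ 15 days.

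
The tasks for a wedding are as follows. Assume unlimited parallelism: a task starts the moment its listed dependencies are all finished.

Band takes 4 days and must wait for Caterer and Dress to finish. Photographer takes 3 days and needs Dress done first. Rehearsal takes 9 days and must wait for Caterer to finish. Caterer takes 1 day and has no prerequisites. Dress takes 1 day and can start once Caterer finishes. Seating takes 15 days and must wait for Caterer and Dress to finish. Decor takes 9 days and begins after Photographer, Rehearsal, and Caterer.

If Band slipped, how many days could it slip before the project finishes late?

13

Critical path: Caterer→Rehearsal→Decor = 1+9+9 = 19, so the finish is 19 days.
The longest chain containing Band totals 6 days.
Float = 19 − 6 = 13.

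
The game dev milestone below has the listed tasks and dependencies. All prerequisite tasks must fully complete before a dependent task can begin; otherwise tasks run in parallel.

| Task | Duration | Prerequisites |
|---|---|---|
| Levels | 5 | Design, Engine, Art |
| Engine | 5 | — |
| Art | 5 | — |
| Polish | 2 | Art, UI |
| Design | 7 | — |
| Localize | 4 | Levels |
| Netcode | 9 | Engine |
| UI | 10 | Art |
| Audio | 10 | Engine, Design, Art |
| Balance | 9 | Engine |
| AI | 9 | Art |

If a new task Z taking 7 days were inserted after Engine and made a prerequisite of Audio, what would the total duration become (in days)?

Originally the project takes 17 days.
With Z inserted, Audio now waits for max(Engine, Design, Art, Z).
New critical path: Engine→Z→Audio = 5+7+10 = 22 ⇒ 22 days.

22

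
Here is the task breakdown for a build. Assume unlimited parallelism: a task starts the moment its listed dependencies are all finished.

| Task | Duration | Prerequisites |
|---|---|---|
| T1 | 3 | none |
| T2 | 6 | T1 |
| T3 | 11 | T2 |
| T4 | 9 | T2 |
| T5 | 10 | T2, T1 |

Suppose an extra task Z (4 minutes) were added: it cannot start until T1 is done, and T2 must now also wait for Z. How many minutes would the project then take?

Originally the project takes 20 minutes.
With Z inserted, T2 now waits for max(T1, Z).
New critical path: T1→Z→T2→T3 = 3+4+6+11 = 24 ⇒ 24 minutes.

24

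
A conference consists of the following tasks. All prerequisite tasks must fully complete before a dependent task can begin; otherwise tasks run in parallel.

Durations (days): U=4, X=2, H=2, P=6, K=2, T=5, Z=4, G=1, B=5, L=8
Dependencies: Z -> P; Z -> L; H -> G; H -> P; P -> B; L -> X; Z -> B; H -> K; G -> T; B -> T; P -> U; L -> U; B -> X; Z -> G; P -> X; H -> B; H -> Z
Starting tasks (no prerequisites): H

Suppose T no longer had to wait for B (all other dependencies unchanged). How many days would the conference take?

19

With the dependency in place, H→Z→P→B→T = 2+4+6+5+5 = 22 sets the finish at 22 days.
Without B→T, T's earliest start moves from 17 to 7.
After: H→Z→P→B→X = 2+4+6+5+2 = 19 → 19 days.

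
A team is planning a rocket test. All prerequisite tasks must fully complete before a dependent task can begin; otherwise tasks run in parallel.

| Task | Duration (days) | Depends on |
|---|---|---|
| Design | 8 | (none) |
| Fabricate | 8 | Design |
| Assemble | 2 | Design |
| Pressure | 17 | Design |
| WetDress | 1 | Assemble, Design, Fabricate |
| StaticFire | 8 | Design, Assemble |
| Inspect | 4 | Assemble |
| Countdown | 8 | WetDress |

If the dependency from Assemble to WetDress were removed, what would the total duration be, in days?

25

With the dependency in place, Design→Fabricate→WetDress→Countdown = 8+8+1+8 = 25 sets the finish at 25 days.
Dropping Assemble→WetDress doesn't change WetDress's earliest start (16); another predecessor still binds.
The longest chain is now Design→Fabricate→WetDress→Countdown = 8+8+1+8 = 25, so the rocket test takes 25 days.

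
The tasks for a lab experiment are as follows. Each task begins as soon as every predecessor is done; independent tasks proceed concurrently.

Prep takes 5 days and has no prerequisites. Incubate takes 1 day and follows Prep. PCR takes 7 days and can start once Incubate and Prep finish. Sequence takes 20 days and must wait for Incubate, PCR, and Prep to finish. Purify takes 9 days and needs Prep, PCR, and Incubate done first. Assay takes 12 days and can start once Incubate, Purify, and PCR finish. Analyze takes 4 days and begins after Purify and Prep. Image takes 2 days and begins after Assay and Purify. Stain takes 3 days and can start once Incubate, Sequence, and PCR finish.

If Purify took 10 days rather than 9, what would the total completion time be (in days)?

37

As given, the longest chain is Prep→Incubate→PCR→Purify→Assay→Image = 5+1+7+9+12+2 = 36, so the finish is 36 days.
Purify is on the critical path; changing it to 10 makes that path 37 days.
That remains the longest chain; total 37 days.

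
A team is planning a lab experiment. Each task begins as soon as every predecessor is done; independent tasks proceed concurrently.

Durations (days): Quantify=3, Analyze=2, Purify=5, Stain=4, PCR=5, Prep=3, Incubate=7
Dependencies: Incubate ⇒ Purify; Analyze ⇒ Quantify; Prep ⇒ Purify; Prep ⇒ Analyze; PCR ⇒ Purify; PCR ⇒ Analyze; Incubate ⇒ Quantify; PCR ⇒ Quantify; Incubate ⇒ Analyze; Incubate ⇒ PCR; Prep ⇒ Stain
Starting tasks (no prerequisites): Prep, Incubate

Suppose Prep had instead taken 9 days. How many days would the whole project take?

Actual critical path: Incubate→PCR→Purify = 7+5+5 = 17 ⇒ 17 days.
Prep has 9 days of float (longest path through it is 8).
That remains the longest chain; total 17 days.

17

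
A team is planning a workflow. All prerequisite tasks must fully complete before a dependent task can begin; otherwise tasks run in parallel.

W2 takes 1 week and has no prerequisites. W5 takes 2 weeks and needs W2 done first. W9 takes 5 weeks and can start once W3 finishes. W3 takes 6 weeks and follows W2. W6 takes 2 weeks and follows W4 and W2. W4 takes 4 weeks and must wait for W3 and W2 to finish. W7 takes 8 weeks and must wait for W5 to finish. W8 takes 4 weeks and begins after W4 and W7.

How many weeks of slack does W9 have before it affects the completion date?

Critical path: W2→W3→W4→W8 = 1+6+4+4 = 15, so the finish is 15 weeks.
The longest chain containing W9 totals 12 weeks.
So W9 can slip 15 − 12 = 3 weeks.

3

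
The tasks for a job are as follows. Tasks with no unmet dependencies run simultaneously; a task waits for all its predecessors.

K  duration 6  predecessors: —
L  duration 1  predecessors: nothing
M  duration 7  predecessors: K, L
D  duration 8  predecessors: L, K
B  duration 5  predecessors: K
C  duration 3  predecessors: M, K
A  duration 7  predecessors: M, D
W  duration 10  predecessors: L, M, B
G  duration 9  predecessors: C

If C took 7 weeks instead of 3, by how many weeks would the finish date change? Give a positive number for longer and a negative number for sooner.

The binding path is K→M→C→G = 6+7+3+9 = 25; finish at 25 weeks.
C lies on that path, so at 7 weeks the path becomes 29 weeks.
No other chain overtakes it, so the finish is 29 weeks.
Change in finish: 29 − 25 = +4 weeks.

4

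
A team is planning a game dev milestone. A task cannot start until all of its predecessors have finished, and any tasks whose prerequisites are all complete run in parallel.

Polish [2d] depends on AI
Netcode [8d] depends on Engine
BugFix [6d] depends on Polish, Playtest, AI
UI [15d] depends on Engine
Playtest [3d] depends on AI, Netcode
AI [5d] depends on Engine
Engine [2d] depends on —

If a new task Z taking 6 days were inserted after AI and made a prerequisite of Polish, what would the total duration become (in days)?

21

Originally the job takes 19 days.
With Z inserted, Polish now waits for max(AI, Z).
New critical path: Engine→AI→Z→Polish→BugFix = 2+5+6+2+6 = 21 ⇒ 21 days.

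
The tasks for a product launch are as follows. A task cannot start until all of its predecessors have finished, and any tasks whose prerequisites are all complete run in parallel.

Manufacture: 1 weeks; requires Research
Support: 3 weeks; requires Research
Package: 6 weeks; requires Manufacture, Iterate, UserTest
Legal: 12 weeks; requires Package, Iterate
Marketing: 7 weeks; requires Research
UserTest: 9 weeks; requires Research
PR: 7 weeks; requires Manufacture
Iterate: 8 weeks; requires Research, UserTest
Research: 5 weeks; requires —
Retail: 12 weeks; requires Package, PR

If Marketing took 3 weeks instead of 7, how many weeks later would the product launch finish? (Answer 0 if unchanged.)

0

Baseline: Research→UserTest→Iterate→Package→Retail = 5+9+8+6+12 = 40 → 40 weeks.
Marketing has 28 weeks of float (longest path through it is 12).
The critical path is still Research→UserTest→Iterate→Package→Retail; finish is now 40 weeks.
Change in finish: 40 − 40 = +0 weeks.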